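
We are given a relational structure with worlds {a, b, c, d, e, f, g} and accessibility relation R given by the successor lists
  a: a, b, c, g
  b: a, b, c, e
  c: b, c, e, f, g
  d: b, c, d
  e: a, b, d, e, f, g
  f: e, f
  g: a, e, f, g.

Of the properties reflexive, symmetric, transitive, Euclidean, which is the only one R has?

reflexive

Reflexive: yes — every world is R-related to itself.
Symmetric: no — a R c but not c R a.
Transitive: no — a R b and b R e, but not a R e.
Euclidean: no — a R b and a R g, but not b R g.
Only reflexive holds.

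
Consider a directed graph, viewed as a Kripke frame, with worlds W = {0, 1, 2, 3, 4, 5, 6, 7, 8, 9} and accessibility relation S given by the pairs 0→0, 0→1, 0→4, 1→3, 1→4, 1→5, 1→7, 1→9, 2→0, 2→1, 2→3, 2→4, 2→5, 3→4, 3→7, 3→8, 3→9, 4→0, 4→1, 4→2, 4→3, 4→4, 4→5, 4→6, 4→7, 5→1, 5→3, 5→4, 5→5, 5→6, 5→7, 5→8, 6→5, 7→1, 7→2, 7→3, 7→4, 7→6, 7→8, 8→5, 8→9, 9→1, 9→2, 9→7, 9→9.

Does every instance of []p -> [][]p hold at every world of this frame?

No

By correspondence theory, 4 is valid on a frame iff S is transitive.
Transitive: no — 0 S 1 and 1 S 3, but not 0 S 3.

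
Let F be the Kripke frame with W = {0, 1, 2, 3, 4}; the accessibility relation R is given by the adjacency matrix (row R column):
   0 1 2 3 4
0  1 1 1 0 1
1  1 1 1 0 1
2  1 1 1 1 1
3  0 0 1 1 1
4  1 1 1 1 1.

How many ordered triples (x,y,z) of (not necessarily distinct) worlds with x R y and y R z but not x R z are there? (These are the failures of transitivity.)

8

Enumerating: (0,2,3), (0,4,3), (1,2,3), (1,4,3), (3,2,0), (3,2,1), (3,4,0), (3,4,1).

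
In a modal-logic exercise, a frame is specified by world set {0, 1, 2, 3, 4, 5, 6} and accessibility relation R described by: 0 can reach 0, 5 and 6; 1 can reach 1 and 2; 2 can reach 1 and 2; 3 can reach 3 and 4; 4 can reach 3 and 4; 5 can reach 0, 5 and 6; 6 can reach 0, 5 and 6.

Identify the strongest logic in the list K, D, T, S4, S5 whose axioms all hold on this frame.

S5

Serial (axiom D): yes — every world has a successor (e.g. 0 R 0).
Reflexive (axiom T): yes — every world is R-related to itself.
Transitive (axiom 4): yes — every two-step R-path is closed by a direct edge.
Euclidean (axiom 5): yes — any two successors of a common world are R-related.
So F validates K, D, T, S4, S5. The strongest is S5.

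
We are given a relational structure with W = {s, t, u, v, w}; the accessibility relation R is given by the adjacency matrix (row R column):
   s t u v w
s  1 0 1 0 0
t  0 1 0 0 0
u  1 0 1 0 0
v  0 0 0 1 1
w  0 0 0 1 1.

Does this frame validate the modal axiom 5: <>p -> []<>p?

Yes

The schema 5 characterises exactly the Euclidean frames.
Euclidean: yes — any two successors of a common world are R-related.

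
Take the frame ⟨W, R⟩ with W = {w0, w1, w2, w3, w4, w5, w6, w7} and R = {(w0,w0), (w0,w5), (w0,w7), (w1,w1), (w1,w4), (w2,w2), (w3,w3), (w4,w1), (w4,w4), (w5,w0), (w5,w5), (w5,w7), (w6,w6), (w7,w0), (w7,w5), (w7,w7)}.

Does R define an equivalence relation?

Yes

Reflexive: yes — every world is R-related to itself.
Symmetric: yes — every pair in R has its reverse in R.
Transitive: yes — every two-step R-path is closed by a direct edge.
So R is an equivalence relation.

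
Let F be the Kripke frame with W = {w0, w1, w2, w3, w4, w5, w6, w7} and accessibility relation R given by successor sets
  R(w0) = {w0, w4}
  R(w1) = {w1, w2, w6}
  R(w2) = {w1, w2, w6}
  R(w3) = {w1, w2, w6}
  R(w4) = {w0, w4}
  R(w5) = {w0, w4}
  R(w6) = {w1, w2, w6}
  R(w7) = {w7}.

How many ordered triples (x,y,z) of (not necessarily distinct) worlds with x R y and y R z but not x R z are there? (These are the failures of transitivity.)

R is transitive; there are no such tuples.

0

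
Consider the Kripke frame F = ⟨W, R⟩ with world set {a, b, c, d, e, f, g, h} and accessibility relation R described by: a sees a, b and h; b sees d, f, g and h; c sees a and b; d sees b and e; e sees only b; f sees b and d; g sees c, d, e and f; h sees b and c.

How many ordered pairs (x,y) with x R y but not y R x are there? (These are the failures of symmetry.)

13

Enumerating: (a,b), (a,h), (b,g), (c,a), (c,b), (d,e), (e,b), (f,d), (g,c), (g,d), (g,e), (g,f), (h,c).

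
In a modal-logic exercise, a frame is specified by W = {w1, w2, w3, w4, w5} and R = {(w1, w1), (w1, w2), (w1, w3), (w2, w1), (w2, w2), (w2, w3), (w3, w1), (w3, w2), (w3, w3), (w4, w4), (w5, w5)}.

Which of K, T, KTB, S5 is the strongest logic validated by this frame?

S5

Reflexive (axiom T): yes — every world is R-related to itself.
Symmetric (axiom B): yes — every pair in R has its reverse in R.
Euclidean (axiom 5): yes — any two successors of a common world are R-related.
So F validates K, T, KTB, S5. The strongest is S5.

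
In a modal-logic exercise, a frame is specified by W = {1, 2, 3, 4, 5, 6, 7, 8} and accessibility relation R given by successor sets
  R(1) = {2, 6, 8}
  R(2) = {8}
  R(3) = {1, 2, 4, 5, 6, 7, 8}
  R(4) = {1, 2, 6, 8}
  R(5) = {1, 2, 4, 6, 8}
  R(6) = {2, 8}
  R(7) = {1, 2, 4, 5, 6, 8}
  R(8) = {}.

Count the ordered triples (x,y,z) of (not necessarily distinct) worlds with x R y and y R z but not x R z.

R is transitive; there are no such tuples.

0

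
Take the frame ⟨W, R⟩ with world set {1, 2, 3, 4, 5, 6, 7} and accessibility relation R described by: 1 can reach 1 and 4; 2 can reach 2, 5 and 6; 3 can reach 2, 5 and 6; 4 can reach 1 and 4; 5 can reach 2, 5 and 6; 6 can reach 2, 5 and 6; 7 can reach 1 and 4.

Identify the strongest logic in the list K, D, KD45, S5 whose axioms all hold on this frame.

KD45

Serial (axiom D): yes — every world has a successor (e.g. 1 R 1).
Euclidean (axiom 5): yes — any two successors of a common world are R-related.
Transitive (axiom 4): yes — every two-step R-path is closed by a direct edge.
Reflexive (axiom T): no — 3 is not related to itself.
So F validates K, D, KD45; S5 would additionally require R to be reflexive. The strongest is KD45.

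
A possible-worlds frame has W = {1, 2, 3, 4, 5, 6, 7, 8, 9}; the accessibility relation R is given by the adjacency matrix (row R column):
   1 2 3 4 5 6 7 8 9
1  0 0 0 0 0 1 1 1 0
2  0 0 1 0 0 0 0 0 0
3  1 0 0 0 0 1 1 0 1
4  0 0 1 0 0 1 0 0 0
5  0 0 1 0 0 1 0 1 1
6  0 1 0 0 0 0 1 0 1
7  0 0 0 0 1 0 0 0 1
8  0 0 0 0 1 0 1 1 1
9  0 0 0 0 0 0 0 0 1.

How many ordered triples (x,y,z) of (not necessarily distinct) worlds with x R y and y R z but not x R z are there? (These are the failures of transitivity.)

32

Enumerating: (1,6,2), (1,6,9), (1,7,5), (1,7,9), (1,8,5), (1,8,9), (2,3,1), (2,3,6), (2,3,7), (2,3,9), (3,1,8), (3,6,2), … and 20 more.
Total: 32.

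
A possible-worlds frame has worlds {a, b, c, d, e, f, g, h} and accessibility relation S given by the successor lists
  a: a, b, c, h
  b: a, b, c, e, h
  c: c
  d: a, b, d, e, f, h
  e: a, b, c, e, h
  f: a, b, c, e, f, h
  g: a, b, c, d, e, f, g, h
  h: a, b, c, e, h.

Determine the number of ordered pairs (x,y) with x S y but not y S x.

22

Enumerating: (a,c), (b,c), (d,a), (d,b), (d,e), (d,f), (d,h), (e,a), (e,c), (f,a), (f,b), (f,c), … and 10 more.
Total: 22.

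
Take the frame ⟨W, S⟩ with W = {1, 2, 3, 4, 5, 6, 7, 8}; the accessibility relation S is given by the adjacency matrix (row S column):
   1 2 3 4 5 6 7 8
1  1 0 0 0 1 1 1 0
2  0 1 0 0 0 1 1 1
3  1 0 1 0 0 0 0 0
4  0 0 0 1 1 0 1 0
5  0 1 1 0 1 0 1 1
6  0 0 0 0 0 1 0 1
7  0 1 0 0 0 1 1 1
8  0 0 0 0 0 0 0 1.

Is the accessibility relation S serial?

Serial: yes — every world has a successor (e.g. 1 S 1).

Yes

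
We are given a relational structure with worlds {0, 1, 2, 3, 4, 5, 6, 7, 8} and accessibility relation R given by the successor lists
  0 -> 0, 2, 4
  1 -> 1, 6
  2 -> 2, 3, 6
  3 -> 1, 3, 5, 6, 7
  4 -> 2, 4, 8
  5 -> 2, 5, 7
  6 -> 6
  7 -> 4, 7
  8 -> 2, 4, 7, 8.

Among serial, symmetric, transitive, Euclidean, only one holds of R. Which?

Serial: yes — every world has a successor (e.g. 0 R 0).
Symmetric: no — 0 R 2 but not 2 R 0.
Transitive: no — 0 R 2 and 2 R 3, but not 0 R 3.
Euclidean: no — 0 R 2 and 0 R 4, but not 2 R 4.
Only serial holds.

serial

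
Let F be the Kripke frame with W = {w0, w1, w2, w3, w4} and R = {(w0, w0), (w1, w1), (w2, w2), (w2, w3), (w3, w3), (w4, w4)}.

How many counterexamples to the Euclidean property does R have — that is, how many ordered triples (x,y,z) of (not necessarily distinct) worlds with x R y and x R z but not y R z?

1

Enumerating: (w2,w3,w2).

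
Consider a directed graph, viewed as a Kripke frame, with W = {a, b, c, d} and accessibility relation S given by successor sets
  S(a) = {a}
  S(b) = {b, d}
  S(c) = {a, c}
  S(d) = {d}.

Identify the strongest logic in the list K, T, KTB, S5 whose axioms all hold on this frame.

T

Reflexive (axiom T): yes — every world is S-related to itself.
Symmetric (axiom B): no — b S d but not d S b.
Euclidean (axiom 5): no — b S d and b S b, but not d S b.
So F validates K, T; KTB would additionally require S to be symmetric. The strongest is T.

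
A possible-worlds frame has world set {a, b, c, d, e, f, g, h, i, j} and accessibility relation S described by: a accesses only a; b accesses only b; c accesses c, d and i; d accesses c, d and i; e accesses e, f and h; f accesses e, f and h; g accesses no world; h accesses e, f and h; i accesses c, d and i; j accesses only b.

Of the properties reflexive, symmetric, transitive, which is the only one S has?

Reflexive: no — g is not related to itself.
Symmetric: no — j S b but not b S j.
Transitive: yes — every two-step S-path is closed by a direct edge.
Only transitive holds.

transitive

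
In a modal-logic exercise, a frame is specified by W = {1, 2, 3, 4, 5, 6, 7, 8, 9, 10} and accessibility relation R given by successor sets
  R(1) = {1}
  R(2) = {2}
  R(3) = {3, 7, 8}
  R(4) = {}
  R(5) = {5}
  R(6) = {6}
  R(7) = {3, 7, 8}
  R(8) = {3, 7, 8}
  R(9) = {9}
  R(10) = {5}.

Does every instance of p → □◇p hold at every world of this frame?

Axiom B corresponds to the accessibility relation being symmetric.
Symmetric: no — 10 R 5 but not 5 R 10.

No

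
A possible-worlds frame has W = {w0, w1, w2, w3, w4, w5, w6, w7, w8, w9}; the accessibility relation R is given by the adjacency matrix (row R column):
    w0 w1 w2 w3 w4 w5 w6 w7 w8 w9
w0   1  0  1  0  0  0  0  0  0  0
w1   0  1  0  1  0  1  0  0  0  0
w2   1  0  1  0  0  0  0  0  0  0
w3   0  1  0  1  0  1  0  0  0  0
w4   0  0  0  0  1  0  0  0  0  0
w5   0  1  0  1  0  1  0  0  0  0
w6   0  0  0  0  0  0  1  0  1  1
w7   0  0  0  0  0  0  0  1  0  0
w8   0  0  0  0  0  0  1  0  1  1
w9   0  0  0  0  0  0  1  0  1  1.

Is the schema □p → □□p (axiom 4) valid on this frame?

Yes

By correspondence theory, 4 is valid on a frame iff R is transitive.
Transitive: yes — every two-step R-path is closed by a direct edge.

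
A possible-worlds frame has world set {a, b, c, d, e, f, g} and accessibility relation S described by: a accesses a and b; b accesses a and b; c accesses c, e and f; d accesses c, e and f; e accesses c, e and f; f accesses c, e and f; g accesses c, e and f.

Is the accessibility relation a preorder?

Reflexive: no — d is not related to itself.
Transitive: yes — every two-step S-path is closed by a direct edge.
So S is not a preorder.

No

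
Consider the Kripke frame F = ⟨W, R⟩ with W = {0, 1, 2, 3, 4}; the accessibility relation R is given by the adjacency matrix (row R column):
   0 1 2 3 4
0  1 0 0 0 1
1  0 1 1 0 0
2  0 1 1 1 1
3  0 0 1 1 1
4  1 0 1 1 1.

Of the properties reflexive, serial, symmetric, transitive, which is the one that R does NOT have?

transitive

Reflexive: yes — every world is R-related to itself.
Serial: yes — every world has a successor (e.g. 0 R 0).
Symmetric: yes — every pair in R has its reverse in R.
Transitive: no — 0 R 4 and 4 R 2, but not 0 R 2.
Only transitive fails.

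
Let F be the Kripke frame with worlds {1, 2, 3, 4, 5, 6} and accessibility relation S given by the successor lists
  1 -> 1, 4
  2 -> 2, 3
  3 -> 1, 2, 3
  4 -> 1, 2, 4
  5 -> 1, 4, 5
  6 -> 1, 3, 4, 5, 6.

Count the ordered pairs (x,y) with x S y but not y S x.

8

Enumerating: (3,1), (4,2), (5,1), (5,4), (6,1), (6,3), (6,4), (6,5).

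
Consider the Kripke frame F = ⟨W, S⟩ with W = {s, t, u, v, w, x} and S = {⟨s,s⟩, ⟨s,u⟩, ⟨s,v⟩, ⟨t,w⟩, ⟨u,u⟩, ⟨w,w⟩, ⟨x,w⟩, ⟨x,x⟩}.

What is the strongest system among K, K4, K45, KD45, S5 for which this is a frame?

Transitive (axiom 4): yes — every two-step S-path is closed by a direct edge.
Euclidean (axiom 5): no — s S u and s S v, but not u S v.
Serial (axiom D): no — v has no S-successor.
Reflexive (axiom T): no — t is not related to itself.
So F validates K, K4; K45 would additionally require S to be Euclidean. The strongest is K4.

K4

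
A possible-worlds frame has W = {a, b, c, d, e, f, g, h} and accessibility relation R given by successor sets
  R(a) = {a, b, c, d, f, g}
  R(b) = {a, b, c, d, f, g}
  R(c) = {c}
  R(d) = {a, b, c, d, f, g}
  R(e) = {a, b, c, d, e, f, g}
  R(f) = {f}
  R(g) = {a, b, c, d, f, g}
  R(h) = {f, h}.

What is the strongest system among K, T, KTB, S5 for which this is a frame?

Reflexive (axiom T): yes — every world is R-related to itself.
Symmetric (axiom B): no — a R c but not c R a.
Euclidean (axiom 5): no — a R c and a R b, but not c R b.
So F validates K, T; KTB would additionally require R to be symmetric. The strongest is T.

T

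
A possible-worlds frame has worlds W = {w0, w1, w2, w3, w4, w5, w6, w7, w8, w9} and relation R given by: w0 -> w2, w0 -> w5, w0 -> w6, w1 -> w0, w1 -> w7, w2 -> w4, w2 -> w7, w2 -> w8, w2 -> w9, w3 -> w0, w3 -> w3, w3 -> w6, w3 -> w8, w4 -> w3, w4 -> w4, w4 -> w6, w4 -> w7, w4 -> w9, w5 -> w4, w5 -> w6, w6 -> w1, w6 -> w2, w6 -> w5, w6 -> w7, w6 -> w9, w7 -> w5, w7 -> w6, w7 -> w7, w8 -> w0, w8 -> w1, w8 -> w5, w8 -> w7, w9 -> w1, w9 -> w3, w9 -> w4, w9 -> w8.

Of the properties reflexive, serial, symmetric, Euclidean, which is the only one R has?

Reflexive: no — w0 is not related to itself.
Serial: yes — every world has a successor (e.g. w0 R w2).
Symmetric: no — w0 R w2 but not w2 R w0.
Euclidean: no — w0 R w2 and w0 R w5, but not w2 R w5.
Only serial holds.

serial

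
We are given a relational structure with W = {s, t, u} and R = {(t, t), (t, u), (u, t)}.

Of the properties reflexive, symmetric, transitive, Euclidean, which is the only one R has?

Reflexive: no — s is not related to itself.
Symmetric: yes — every pair in R has its reverse in R.
Transitive: no — u R t and t R u, but not u R u.
Euclidean: no — t R u and t R u, but not u R u.
Only symmetric holds.

symmetric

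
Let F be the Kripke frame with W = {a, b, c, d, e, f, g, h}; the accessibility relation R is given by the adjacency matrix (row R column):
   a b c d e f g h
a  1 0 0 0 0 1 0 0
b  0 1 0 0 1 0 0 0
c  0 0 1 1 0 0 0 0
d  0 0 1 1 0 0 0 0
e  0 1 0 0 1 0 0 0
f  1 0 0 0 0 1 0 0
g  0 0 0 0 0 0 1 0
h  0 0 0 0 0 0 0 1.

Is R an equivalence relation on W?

Yes

Reflexive: yes — every world is R-related to itself.
Symmetric: yes — every pair in R has its reverse in R.
Transitive: yes — every two-step R-path is closed by a direct edge.
So R is an equivalence relation.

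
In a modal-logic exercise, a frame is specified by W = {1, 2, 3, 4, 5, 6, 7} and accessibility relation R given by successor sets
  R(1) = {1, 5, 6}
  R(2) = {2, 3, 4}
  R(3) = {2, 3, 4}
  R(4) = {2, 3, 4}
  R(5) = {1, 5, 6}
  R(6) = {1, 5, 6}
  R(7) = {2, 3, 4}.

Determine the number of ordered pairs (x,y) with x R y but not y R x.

Enumerating: (7,2), (7,3), (7,4).

3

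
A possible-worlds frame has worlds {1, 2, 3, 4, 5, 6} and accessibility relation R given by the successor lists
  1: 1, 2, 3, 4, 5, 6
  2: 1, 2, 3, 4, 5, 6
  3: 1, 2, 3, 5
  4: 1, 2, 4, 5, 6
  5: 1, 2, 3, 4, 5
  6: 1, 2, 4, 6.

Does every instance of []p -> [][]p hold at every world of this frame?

By correspondence theory, 4 is valid on a frame iff R is transitive.
Transitive: no — 3 R 1 and 1 R 4, but not 3 R 4.

No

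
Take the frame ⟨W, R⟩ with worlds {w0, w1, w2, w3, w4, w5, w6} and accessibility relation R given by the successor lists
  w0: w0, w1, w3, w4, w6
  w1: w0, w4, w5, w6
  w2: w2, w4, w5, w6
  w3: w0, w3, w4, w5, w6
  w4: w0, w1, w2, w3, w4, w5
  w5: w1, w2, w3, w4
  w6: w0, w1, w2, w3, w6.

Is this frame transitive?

Transitive: no — w0 R w1 and w1 R w5, but not w0 R w5.

No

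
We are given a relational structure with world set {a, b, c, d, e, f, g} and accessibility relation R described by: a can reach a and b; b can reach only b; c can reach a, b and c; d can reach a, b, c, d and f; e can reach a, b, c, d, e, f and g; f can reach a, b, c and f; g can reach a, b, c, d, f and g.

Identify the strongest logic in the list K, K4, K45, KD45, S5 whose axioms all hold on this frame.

Transitive (axiom 4): yes — every two-step R-path is closed by a direct edge.
Euclidean (axiom 5): no — c R b and c R a, but not b R a.
Serial (axiom D): yes — every world has a successor (e.g. a R a).
Reflexive (axiom T): yes — every world is R-related to itself.
So F validates K, K4; K45 would additionally require R to be Euclidean. The strongest is K4.

K4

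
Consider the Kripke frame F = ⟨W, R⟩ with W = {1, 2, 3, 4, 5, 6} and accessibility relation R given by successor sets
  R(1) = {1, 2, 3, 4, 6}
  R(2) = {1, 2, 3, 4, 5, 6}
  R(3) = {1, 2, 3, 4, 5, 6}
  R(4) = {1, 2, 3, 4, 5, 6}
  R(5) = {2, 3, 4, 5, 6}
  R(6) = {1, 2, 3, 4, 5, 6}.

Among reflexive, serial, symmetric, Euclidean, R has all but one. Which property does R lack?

Euclidean

Reflexive: yes — every world is R-related to itself.
Serial: yes — every world has a successor (e.g. 1 R 1).
Symmetric: yes — every pair in R has its reverse in R.
Euclidean: no — 2 R 1 and 2 R 5, but not 1 R 5.
Only Euclidean fails.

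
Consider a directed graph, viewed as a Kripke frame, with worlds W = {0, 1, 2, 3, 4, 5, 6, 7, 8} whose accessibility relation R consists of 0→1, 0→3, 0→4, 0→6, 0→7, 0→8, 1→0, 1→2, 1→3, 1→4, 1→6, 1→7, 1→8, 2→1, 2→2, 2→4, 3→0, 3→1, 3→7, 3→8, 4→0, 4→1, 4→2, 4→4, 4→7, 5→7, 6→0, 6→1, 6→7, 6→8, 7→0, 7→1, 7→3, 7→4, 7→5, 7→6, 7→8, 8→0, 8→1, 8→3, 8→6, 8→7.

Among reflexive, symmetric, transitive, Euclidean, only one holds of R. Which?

Reflexive: no — 0 is not related to itself.
Symmetric: yes — every pair in R has its reverse in R.
Transitive: no — 0 R 1 and 1 R 2, but not 0 R 2.
Euclidean: no — 0 R 3 and 0 R 4, but not 3 R 4.
Only symmetric holds.

symmetric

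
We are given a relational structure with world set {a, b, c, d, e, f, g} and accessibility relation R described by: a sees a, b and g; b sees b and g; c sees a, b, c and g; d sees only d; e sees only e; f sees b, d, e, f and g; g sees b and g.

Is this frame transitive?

Transitive: yes — every two-step R-path is closed by a direct edge.

Yes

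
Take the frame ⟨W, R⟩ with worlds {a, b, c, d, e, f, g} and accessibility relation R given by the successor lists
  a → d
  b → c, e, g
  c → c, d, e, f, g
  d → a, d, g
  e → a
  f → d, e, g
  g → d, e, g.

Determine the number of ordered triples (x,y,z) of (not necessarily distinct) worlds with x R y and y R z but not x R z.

14

Enumerating: (a,d,a), (a,d,g), (b,c,d), (b,c,f), (b,e,a), (b,g,d), (c,d,a), (c,e,a), (d,g,e), (e,a,d), (f,d,a), (f,e,a), (g,d,a), (g,e,a).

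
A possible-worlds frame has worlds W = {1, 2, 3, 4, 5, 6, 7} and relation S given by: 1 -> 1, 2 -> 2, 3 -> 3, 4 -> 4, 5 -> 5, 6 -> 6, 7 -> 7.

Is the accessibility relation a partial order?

Yes

Reflexive: yes — every world is S-related to itself.
Transitive: yes — every two-step S-path is closed by a direct edge.
Antisymmetric: yes — no distinct pair is related both ways.
So S is a partial order.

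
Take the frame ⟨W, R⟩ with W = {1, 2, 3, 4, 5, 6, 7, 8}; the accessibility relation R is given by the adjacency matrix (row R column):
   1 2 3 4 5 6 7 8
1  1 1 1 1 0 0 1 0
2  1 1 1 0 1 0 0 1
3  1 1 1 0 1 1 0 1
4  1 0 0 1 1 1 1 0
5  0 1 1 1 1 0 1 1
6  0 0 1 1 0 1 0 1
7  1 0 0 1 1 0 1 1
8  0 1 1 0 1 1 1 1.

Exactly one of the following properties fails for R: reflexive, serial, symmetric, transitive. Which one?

transitive

Reflexive: yes — every world is R-related to itself.
Serial: yes — every world has a successor (e.g. 1 R 1).
Symmetric: yes — every pair in R has its reverse in R.
Transitive: no — 1 R 2 and 2 R 5, but not 1 R 5.
Only transitive fails.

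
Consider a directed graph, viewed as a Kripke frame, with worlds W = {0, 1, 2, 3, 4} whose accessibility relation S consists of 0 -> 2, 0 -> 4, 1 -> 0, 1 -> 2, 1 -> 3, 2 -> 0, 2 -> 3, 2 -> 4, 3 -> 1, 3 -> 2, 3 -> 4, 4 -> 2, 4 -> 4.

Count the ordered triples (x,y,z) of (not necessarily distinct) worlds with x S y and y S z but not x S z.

Enumerating: (0,2,0), (0,2,3), (1,0,4), (1,2,4), (1,3,1), (1,3,4), (2,0,2), (2,3,1), (2,3,2), (2,4,2), (3,1,0), (3,1,3), (3,2,0), (3,2,3), (4,2,0), (4,2,3).

16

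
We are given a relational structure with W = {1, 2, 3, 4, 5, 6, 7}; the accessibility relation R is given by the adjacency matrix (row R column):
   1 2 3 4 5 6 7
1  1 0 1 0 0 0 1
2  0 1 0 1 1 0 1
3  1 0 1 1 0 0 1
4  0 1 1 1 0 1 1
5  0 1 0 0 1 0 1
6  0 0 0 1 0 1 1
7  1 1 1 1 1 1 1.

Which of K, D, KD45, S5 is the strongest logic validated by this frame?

Serial (axiom D): yes — every world has a successor (e.g. 1 R 1).
Euclidean (axiom 5): no — 2 R 4 and 2 R 5, but not 4 R 5.
Transitive (axiom 4): no — 1 R 3 and 3 R 4, but not 1 R 4.
Reflexive (axiom T): yes — every world is R-related to itself.
So F validates K, D; KD45 would additionally require R to be Euclidean and transitive. The strongest is D.

D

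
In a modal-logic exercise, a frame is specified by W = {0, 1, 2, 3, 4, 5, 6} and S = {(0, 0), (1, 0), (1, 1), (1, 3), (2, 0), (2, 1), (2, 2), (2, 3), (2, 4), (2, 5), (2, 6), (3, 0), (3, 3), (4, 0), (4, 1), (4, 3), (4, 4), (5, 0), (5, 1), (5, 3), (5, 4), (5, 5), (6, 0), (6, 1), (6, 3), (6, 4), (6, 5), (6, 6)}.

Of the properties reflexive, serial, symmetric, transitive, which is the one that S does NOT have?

Reflexive: yes — every world is S-related to itself.
Serial: yes — every world has a successor (e.g. 0 S 0).
Symmetric: no — 1 S 0 but not 0 S 1.
Transitive: yes — every two-step S-path is closed by a direct edge.
Only symmetric fails.

symmetric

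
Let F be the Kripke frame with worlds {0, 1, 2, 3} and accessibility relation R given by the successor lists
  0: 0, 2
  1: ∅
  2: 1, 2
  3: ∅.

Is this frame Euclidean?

Euclidean: no — 0 R 2 and 0 R 0, but not 2 R 0.

No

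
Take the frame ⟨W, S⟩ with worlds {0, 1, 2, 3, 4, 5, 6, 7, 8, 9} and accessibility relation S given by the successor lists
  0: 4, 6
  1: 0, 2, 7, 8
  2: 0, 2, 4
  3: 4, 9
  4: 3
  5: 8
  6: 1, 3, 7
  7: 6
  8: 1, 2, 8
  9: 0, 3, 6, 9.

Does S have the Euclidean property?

Euclidean: no — 0 S 4 and 0 S 6, but not 4 S 6.

No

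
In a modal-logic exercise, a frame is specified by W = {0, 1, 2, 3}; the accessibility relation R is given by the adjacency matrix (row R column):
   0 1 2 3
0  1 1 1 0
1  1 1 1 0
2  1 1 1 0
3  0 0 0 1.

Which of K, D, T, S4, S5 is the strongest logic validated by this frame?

Serial (axiom D): yes — every world has a successor (e.g. 0 R 0).
Reflexive (axiom T): yes — every world is R-related to itself.
Transitive (axiom 4): yes — every two-step R-path is closed by a direct edge.
Euclidean (axiom 5): yes — any two successors of a common world are R-related.
So F validates K, D, T, S4, S5. The strongest is S5.

S5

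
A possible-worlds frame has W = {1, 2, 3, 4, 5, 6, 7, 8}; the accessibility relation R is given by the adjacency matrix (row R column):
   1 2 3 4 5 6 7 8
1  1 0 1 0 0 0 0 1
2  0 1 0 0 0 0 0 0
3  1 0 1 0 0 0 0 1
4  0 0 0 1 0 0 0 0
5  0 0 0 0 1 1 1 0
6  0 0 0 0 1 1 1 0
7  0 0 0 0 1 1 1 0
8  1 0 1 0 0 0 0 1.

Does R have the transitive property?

Yes

Transitive: yes — every two-step R-path is closed by a direct edge.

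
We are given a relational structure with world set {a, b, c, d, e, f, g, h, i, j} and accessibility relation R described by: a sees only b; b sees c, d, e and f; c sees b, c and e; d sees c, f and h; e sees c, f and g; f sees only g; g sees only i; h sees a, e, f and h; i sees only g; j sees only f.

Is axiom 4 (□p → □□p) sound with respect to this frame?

No

The schema 4 characterises exactly the transitive frames.
Transitive: no — a R b and b R c, but not a R c.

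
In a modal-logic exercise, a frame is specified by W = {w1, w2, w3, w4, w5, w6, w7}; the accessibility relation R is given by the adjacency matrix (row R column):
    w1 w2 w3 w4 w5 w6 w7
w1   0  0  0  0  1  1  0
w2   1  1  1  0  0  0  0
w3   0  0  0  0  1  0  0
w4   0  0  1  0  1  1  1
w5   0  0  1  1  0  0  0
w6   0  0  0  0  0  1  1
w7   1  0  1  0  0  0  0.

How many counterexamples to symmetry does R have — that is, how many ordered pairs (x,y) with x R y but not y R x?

Enumerating: (w1,w5), (w1,w6), (w2,w1), (w2,w3), (w4,w3), (w4,w6), (w4,w7), (w6,w7), (w7,w1), (w7,w3).

10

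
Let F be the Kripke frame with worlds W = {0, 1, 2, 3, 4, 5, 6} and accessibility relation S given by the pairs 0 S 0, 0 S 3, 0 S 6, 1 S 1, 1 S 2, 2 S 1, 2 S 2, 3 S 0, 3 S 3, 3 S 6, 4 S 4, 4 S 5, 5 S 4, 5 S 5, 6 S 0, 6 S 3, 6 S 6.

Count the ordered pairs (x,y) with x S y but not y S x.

0

S is symmetric; there are no such tuples.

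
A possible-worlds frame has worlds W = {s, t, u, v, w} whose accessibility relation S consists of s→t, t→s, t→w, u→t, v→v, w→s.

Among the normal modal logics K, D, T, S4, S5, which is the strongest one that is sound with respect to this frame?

D

Serial (axiom D): yes — every world has a successor (e.g. s S t).
Reflexive (axiom T): no — s is not related to itself.
Transitive (axiom 4): no — s S t and t S w, but not s S w.
Euclidean (axiom 5): no — t S s and t S w, but not s S w.
So F validates K, D; T would additionally require S to be reflexive. The strongest is D.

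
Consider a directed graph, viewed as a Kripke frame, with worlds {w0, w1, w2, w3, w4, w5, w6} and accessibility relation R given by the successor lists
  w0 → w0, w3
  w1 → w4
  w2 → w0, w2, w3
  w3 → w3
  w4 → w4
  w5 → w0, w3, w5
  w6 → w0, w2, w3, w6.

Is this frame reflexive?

No

Reflexive: no — w1 is not related to itself.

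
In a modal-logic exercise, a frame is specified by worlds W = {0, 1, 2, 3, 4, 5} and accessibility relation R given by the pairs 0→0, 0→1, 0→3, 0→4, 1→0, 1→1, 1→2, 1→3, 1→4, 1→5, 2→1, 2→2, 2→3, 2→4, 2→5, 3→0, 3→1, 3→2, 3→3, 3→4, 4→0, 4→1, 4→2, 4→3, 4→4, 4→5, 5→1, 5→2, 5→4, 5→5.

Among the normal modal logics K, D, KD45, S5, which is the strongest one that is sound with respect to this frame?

D

Serial (axiom D): yes — every world has a successor (e.g. 0 R 0).
Euclidean (axiom 5): no — 1 R 0 and 1 R 2, but not 0 R 2.
Transitive (axiom 4): no — 0 R 1 and 1 R 2, but not 0 R 2.
Reflexive (axiom T): yes — every world is R-related to itself.
So F validates K, D; KD45 would additionally require R to be Euclidean and transitive. The strongest is D.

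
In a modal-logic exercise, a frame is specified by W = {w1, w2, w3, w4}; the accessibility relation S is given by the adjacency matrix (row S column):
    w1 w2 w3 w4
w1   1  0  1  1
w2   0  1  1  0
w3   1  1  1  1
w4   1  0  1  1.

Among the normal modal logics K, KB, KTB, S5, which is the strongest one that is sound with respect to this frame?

Symmetric (axiom B): yes — every pair in S has its reverse in S.
Reflexive (axiom T): yes — every world is S-related to itself.
Euclidean (axiom 5): no — w3 S w1 and w3 S w2, but not w1 S w2.
So F validates K, KB, KTB; S5 would additionally require S to be Euclidean. The strongest is KTB.

KTB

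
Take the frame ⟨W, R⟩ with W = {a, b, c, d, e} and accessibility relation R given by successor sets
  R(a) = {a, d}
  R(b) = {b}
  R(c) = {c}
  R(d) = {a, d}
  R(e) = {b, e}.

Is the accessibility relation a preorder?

Yes

Reflexive: yes — every world is R-related to itself.
Transitive: yes — every two-step R-path is closed by a direct edge.
So R is a preorder.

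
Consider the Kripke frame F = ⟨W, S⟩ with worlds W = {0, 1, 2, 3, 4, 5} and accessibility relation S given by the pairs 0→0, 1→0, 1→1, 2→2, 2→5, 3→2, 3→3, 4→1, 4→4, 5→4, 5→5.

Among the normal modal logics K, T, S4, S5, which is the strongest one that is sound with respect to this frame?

Reflexive (axiom T): yes — every world is S-related to itself.
Transitive (axiom 4): no — 2 S 5 and 5 S 4, but not 2 S 4.
Euclidean (axiom 5): no — 1 S 0 and 1 S 1, but not 0 S 1.
So F validates K, T; S4 would additionally require S to be transitive. The strongest is T.

T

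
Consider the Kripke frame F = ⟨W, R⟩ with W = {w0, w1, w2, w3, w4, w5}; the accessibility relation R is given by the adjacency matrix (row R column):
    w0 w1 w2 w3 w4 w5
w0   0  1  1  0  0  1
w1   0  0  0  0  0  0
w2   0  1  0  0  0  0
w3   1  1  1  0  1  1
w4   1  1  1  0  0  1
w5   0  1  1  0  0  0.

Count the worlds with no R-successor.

Enumerating: w1.

1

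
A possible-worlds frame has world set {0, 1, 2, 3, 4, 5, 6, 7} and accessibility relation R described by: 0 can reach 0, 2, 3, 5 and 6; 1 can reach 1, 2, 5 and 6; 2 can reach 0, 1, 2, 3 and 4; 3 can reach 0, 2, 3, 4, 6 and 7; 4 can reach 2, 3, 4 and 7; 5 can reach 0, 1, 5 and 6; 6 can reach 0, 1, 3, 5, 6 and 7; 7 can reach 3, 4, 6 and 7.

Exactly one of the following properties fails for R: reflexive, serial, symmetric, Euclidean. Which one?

Reflexive: yes — every world is R-related to itself.
Serial: yes — every world has a successor (e.g. 0 R 0).
Symmetric: yes — every pair in R has its reverse in R.
Euclidean: no — 0 R 2 and 0 R 5, but not 2 R 5.
Only Euclidean fails.

Euclidean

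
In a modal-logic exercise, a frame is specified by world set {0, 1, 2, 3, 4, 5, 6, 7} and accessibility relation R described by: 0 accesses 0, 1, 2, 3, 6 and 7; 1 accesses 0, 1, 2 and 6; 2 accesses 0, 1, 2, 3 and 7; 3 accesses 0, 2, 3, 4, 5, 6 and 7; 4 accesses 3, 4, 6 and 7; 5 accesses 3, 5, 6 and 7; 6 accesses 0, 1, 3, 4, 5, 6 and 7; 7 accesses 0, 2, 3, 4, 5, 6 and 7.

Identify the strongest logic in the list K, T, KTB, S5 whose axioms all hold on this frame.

KTB

Reflexive (axiom T): yes — every world is R-related to itself.
Symmetric (axiom B): yes — every pair in R has its reverse in R.
Euclidean (axiom 5): no — 0 R 1 and 0 R 3, but not 1 R 3.
So F validates K, T, KTB; S5 would additionally require R to be Euclidean. The strongest is KTB.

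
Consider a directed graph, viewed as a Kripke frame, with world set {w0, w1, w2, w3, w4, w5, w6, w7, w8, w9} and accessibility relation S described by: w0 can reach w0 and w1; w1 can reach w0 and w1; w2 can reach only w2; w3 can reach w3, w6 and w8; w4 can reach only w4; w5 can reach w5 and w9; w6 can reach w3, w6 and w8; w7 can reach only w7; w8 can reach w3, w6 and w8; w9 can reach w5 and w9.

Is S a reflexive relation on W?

Reflexive: yes — every world is S-related to itself.

Yes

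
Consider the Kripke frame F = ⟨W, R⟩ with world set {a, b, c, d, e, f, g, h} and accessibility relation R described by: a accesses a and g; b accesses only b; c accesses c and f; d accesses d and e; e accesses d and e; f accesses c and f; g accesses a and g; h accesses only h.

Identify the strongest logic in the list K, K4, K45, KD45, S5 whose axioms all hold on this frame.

Transitive (axiom 4): yes — every two-step R-path is closed by a direct edge.
Euclidean (axiom 5): yes — any two successors of a common world are R-related.
Serial (axiom D): yes — every world has a successor (e.g. a R a).
Reflexive (axiom T): yes — every world is R-related to itself.
So F validates K, K4, K45, KD45, S5. The strongest is S5.

S5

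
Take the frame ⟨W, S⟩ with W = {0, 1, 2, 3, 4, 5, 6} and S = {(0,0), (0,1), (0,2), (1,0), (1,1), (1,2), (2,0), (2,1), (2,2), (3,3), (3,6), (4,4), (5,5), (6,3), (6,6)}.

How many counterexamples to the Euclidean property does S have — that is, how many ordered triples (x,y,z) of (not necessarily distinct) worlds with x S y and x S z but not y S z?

0

S is Euclidean; there are no such tuples.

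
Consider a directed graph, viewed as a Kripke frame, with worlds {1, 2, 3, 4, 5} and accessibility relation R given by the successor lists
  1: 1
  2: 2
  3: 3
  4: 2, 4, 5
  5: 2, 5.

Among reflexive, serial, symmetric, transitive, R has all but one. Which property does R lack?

symmetric

Reflexive: yes — every world is R-related to itself.
Serial: yes — every world has a successor (e.g. 1 R 1).
Symmetric: no — 4 R 2 but not 2 R 4.
Transitive: yes — every two-step R-path is closed by a direct edge.
Only symmetric fails.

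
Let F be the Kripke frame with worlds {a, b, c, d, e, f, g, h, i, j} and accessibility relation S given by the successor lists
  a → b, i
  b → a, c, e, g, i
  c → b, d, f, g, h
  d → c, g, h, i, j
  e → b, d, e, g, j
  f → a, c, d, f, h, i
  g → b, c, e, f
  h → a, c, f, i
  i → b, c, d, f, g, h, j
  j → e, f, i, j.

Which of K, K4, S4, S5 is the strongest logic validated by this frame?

K

Transitive (axiom 4): no — a S b and b S c, but not a S c.
Reflexive (axiom T): no — a is not related to itself.
Euclidean (axiom 5): no — b S a and b S c, but not a S c.
So F validates K; K4 would additionally require S to be transitive. The strongest is K.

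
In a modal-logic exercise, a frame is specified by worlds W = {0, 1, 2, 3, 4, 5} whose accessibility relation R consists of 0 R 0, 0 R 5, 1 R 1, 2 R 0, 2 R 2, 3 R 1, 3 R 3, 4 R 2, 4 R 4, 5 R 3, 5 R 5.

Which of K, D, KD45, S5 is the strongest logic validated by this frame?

Serial (axiom D): yes — every world has a successor (e.g. 0 R 0).
Euclidean (axiom 5): no — 0 R 5 and 0 R 0, but not 5 R 0.
Transitive (axiom 4): no — 0 R 5 and 5 R 3, but not 0 R 3.
Reflexive (axiom T): yes — every world is R-related to itself.
So F validates K, D; KD45 would additionally require R to be Euclidean and transitive. The strongest is D.

D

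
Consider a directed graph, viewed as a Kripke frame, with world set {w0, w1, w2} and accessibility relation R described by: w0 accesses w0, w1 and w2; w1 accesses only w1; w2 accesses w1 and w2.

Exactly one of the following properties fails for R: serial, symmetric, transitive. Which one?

symmetric

Serial: yes — every world has a successor (e.g. w0 R w0).
Symmetric: no — w0 R w1 but not w1 R w0.
Transitive: yes — every two-step R-path is closed by a direct edge.
Only symmetric fails.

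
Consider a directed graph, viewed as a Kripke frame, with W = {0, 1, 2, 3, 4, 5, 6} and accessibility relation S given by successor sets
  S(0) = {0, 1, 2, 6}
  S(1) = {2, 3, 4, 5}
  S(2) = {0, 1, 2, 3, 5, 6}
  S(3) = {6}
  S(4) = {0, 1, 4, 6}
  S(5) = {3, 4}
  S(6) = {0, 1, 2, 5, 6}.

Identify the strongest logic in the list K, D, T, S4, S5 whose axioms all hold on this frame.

Serial (axiom D): yes — every world has a successor (e.g. 0 S 0).
Reflexive (axiom T): no — 1 is not related to itself.
Transitive (axiom 4): no — 0 S 1 and 1 S 3, but not 0 S 3.
Euclidean (axiom 5): no — 0 S 1 and 0 S 6, but not 1 S 6.
So F validates K, D; T would additionally require S to be reflexive. The strongest is D.

D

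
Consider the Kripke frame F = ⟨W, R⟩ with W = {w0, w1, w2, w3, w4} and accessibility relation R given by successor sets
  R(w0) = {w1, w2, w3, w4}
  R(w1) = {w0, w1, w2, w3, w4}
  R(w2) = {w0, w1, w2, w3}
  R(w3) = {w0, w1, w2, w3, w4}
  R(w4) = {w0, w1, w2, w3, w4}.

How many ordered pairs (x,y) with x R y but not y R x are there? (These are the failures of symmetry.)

Enumerating: (w4,w2).

1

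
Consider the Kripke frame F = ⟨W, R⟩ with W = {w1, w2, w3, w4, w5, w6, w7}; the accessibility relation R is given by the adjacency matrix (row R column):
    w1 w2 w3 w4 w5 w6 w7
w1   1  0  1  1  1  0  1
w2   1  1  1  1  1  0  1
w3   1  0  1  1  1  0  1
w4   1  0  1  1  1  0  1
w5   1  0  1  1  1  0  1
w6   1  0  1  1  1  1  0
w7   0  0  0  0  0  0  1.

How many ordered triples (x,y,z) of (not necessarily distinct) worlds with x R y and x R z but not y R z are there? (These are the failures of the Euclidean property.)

Enumerating: (w1,w7,w1), (w1,w7,w3), (w1,w7,w4), (w1,w7,w5), (w2,w1,w2), (w2,w3,w2), (w2,w4,w2), (w2,w5,w2), (w2,w7,w1), (w2,w7,w2), (w2,w7,w3), (w2,w7,w4), … and 17 more.
Total: 29.

29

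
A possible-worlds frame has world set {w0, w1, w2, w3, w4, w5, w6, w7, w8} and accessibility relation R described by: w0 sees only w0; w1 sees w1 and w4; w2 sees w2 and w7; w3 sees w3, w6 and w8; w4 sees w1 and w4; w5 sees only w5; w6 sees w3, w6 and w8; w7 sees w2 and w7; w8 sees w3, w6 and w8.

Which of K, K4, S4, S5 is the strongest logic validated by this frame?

S5

Transitive (axiom 4): yes — every two-step R-path is closed by a direct edge.
Reflexive (axiom T): yes — every world is R-related to itself.
Euclidean (axiom 5): yes — any two successors of a common world are R-related.
So F validates K, K4, S4, S5. The strongest is S5.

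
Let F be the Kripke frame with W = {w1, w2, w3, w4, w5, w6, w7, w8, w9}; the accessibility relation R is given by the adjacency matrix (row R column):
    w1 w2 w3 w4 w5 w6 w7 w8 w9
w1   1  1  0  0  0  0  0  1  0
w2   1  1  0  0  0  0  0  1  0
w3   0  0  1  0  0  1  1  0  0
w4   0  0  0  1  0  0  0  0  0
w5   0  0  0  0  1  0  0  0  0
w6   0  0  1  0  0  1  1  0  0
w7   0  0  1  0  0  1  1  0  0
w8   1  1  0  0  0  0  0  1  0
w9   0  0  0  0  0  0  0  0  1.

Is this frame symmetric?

Yes

Symmetric: yes — every pair in R has its reverse in R.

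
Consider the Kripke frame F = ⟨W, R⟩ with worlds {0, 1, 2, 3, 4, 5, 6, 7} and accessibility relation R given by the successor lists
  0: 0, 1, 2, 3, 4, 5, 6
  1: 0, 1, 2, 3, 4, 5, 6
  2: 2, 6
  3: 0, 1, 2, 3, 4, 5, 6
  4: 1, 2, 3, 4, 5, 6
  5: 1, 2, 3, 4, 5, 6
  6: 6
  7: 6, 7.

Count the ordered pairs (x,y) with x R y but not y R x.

14

Enumerating: (0,2), (0,4), (0,5), (0,6), (1,2), (1,6), (2,6), (3,2), (3,6), (4,2), (4,6), (5,2), (5,6), (7,6).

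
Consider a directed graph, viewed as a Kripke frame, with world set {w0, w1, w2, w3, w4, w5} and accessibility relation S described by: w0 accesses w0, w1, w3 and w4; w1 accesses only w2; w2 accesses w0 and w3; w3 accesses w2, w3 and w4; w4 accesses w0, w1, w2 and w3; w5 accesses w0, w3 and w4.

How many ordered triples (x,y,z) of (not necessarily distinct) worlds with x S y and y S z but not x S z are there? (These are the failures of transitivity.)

18

Enumerating: (w0,w1,w2), (w0,w3,w2), (w0,w4,w2), (w1,w2,w0), (w1,w2,w3), (w2,w0,w1), (w2,w0,w4), (w2,w3,w2), (w2,w3,w4), (w3,w2,w0), (w3,w4,w0), (w3,w4,w1), (w4,w0,w4), (w4,w3,w4), (w5,w0,w1), (w5,w3,w2), (w5,w4,w1), (w5,w4,w2).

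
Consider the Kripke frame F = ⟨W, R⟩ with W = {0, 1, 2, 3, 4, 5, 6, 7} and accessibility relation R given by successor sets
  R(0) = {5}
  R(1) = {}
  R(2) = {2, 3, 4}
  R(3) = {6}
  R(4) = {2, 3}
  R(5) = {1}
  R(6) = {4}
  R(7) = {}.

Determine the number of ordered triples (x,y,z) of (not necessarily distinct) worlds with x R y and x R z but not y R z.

10

Enumerating: (0,5,5), (2,3,2), (2,3,3), (2,3,4), (2,4,4), (3,6,6), (4,3,2), (4,3,3), (5,1,1), (6,4,4).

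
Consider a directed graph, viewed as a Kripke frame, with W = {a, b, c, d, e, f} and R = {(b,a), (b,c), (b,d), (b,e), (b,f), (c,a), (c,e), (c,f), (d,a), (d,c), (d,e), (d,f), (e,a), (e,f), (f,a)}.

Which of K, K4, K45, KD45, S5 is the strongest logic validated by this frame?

Transitive (axiom 4): yes — every two-step R-path is closed by a direct edge.
Euclidean (axiom 5): no — b R a and b R c, but not a R c.
Serial (axiom D): no — a has no R-successor.
Reflexive (axiom T): no — a is not related to itself.
So F validates K, K4; K45 would additionally require R to be Euclidean. The strongest is K4.

K4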